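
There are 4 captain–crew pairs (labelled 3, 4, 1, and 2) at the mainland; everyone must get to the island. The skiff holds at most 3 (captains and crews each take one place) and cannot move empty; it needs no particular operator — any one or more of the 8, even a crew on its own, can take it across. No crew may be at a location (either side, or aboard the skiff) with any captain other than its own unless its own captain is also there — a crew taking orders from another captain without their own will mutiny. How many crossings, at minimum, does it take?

9

Counting alone: each trip to the island takes at most 3 across and each return brings at least 1 back, so after t trips out (and t−1 returns) at most 3t − (t−1) of the 8 are across; that first reaches 8 at t = 4, so at least 7 crossings are needed.
The safety rule pushes this higher. Following every safe sequence of crossings, the most of the 8 that can be at the island as the skiff arrives there on crossing 7 is 7 — never all 8.
So no plan with fewer than 9 crossings exists, and this one achieves 9:
1. captain 3 and crew 3 cross → the island.
2. captain 3 crosses ← the mainland.
3. captain 3, captain 4, and crew 4 cross → the island.
4. captain 3 and crew 3 cross ← the mainland.
5. captain 1, captain 2, and captain 3 cross → the island.
6. crew 4 crosses ← the mainland.
7. crew 3 and crew 4 cross → the island.
8. crew 3 crosses ← the mainland.
9. crew 1, crew 2, and crew 3 cross → the island.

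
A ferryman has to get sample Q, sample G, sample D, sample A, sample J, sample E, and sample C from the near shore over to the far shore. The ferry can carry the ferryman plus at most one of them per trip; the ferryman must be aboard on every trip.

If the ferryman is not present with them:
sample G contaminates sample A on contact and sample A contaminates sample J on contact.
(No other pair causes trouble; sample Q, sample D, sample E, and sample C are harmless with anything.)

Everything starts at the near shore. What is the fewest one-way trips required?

15

Counting alone: the ferryman can take at most 1 across per trip to the far shore, so moving all 7 needs at least 7 loaded trips out, with a return between consecutive ones — at least 13 crossings.
The safety rule pushes this higher. Following every safe sequence of crossings, the most of the 7 that can be at the far shore as the ferry arrives there on crossing 13 is 6 — never all 7.
So no plan with fewer than 15 crossings exists, and this one achieves 15:
1. Ferryman goes to the far shore with sample A.
2. Ferryman goes back to the near shore alone.
3. Ferryman goes to the far shore with sample Q.
4. Ferryman goes back to the near shore alone.
5. Ferryman goes to the far shore with sample G.
6. Ferryman goes back to the near shore with sample A.
7. Ferryman goes to the far shore with sample J.
8. Ferryman goes back to the near shore alone.
9. Ferryman goes to the far shore with sample D.
10. Ferryman goes back to the near shore alone.
11. Ferryman goes to the far shore with sample E.
12. Ferryman goes back to the near shore alone.
13. Ferryman goes to the far shore with sample C.
14. Ferryman goes back to the near shore alone.
15. Ferryman goes to the far shore with sample A.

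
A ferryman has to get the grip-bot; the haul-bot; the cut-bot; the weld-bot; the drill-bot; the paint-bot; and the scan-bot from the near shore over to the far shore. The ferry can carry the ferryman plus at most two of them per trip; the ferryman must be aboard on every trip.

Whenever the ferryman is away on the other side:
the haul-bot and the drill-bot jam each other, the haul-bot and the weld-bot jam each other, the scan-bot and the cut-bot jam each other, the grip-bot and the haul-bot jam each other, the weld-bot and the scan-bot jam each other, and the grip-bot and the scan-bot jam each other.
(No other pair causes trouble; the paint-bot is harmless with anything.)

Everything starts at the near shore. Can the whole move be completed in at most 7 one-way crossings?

Counting alone: the ferryman can take at most 2 across per trip to the far shore, so moving all 7 needs at least 4 loaded trips out, with a return between consecutive ones — at least 7 crossings.
The safety rule pushes this higher. Following every safe sequence of crossings, the most of the 7 that can be at the far shore as the ferry arrives there on crossing 7 is 6 — never all 7.
So the move cannot be finished within 7 crossings. (The shortest complete plan takes 9:)
1. Ferryman goes to the far shore with the haul-bot and the scan-bot.  [the near shore: the cut-bot, the drill-bot, the grip-bot, the paint-bot, the weld-bot | the far shore: the haul-bot, the scan-bot]
2. Ferryman goes back to the near shore alone.  [the near shore: the cut-bot, the drill-bot, the grip-bot, the paint-bot, the weld-bot | the far shore: the haul-bot, the scan-bot]
3. Ferryman goes to the far shore with the cut-bot.  [the near shore: the drill-bot, the grip-bot, the paint-bot, the weld-bot | the far shore: the cut-bot, the haul-bot, the scan-bot]
4. Ferryman goes back to the near shore with the scan-bot.  [the near shore: the drill-bot, the grip-bot, the paint-bot, the scan-bot, the weld-bot | the far shore: the cut-bot, the haul-bot]
5. Ferryman goes to the far shore with the grip-bot and the weld-bot.  [the near shore: the drill-bot, the paint-bot, the scan-bot | the far shore: the cut-bot, the grip-bot, the haul-bot, the weld-bot]
6. Ferryman goes back to the near shore with the haul-bot.  [the near shore: the drill-bot, the haul-bot, the paint-bot, the scan-bot | the far shore: the cut-bot, the grip-bot, the weld-bot]
7. Ferryman goes to the far shore with the drill-bot and the paint-bot.  [the near shore: the haul-bot, the scan-bot | the far shore: the cut-bot, the drill-bot, the grip-bot, the paint-bot, the weld-bot]
8. Ferryman goes back to the near shore alone.  [the near shore: the haul-bot, the scan-bot | the far shore: the cut-bot, the drill-bot, the grip-bot, the paint-bot, the weld-bot]
9. Ferryman goes to the far shore with the haul-bot and the scan-bot.  [the near shore: — | the far shore: the cut-bot, the drill-bot, the grip-bot, the haul-bot, the paint-bot, the scan-bot, the weld-bot]

No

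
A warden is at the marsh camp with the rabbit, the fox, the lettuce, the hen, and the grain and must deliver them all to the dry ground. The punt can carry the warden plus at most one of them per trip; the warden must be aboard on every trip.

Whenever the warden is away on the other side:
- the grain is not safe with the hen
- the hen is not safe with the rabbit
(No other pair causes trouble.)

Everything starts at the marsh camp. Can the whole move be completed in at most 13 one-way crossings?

Yes

Yes — this plan uses 11 crossings (≤ 13):
1. Warden goes to the dry ground with the hen.
2. Warden goes back to the marsh camp alone.
3. Warden goes to the dry ground with the rabbit.
4. Warden goes back to the marsh camp with the hen.
5. Warden goes to the dry ground with the grain.
6. Warden goes back to the marsh camp alone.
7. Warden goes to the dry ground with the fox.
8. Warden goes back to the marsh camp alone.
9. Warden goes to the dry ground with the lettuce.
10. Warden goes back to the marsh camp alone.
11. Warden goes to the dry ground with the hen.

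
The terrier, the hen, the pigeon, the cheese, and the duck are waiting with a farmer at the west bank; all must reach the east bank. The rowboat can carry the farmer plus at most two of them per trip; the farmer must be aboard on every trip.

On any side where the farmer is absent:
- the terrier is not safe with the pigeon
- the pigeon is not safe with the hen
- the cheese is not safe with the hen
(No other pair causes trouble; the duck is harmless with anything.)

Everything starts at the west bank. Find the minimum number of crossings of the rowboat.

Counting alone: the farmer can take at most 2 across per trip to the east bank, so moving all 5 needs at least 3 loaded trips out, with a return between consecutive ones — at least 5 crossings.
The plan below uses exactly 5 crossings, so it is optimal:
1. Farmer goes to the east bank with the hen and the terrier.  [the west bank: the cheese, the duck, the pigeon | the east bank: the hen, the terrier]
2. Farmer goes back to the west bank alone.  [the west bank: the cheese, the duck, the pigeon | the east bank: the hen, the terrier]
3. Farmer goes to the east bank with the duck.  [the west bank: the cheese, the pigeon | the east bank: the duck, the hen, the terrier]
4. Farmer goes back to the west bank alone.  [the west bank: the cheese, the pigeon | the east bank: the duck, the hen, the terrier]
5. Farmer goes to the east bank with the cheese and the pigeon.  [the west bank: — | the east bank: the cheese, the duck, the hen, the pigeon, the terrier]

5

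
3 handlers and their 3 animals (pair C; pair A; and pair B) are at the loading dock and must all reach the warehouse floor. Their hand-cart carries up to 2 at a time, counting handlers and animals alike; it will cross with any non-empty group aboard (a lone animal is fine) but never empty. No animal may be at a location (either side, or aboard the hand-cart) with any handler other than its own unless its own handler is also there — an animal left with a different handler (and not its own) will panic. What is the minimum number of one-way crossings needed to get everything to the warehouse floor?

11

Counting alone: each trip to the warehouse floor takes at most 2 across and each return brings at least 1 back, so after t trips out (and t−1 returns) at most 2t − (t−1) of the 6 are across; that first reaches 6 at t = 5, so at least 9 crossings are needed.
The safety rule pushes this higher. Following every safe sequence of crossings, the most of the 6 that can be at the warehouse floor as the hand-cart arrives there on crossing 9 is 5 — never all 6.
So no plan with fewer than 11 crossings exists, and this one achieves 11:
1. animal C and handler C cross → the warehouse floor.
2. handler C crosses ← the loading dock.
3. animal A and animal B cross → the warehouse floor.
4. animal C crosses ← the loading dock.
5. handler A and handler B cross → the warehouse floor.
6. animal A and handler A cross ← the loading dock.
7. handler A and handler C cross → the warehouse floor.
8. animal B crosses ← the loading dock.
9. animal A and animal C cross → the warehouse floor.
10. handler B crosses ← the loading dock.
11. animal B and handler B cross → the warehouse floor.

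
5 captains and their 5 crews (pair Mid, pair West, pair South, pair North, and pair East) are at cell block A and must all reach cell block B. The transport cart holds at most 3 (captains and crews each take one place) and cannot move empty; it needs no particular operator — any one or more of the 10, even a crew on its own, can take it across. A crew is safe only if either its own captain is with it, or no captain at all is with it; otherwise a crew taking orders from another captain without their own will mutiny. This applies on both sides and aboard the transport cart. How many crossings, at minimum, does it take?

11

Counting alone: each trip to cell block B takes at most 3 across and each return brings at least 1 back, so after t trips out (and t−1 returns) at most 3t − (t−1) of the 10 are across; that first reaches 10 at t = 5, so at least 9 crossings are needed.
The safety rule pushes this higher. Following every safe sequence of crossings, the most of the 10 that can be at cell block B as the transport cart arrives there on crossing 9 is 9 — never all 10.
So no plan with fewer than 11 crossings exists, and this one achieves 11:
1. captain Mid and crew Mid cross → cell block B.
2. captain Mid crosses ← cell block A.
3. crew North, crew South, and crew West cross → cell block B.
4. crew Mid crosses ← cell block A.
5. captain North, captain South, and captain West cross → cell block B.
6. captain West and crew West cross ← cell block A.
7. captain East, captain Mid, and captain West cross → cell block B.
8. crew South crosses ← cell block A.
9. crew Mid and crew West cross → cell block B.
10. crew Mid crosses ← cell block A.
11. crew East, crew Mid, and crew South cross → cell block B.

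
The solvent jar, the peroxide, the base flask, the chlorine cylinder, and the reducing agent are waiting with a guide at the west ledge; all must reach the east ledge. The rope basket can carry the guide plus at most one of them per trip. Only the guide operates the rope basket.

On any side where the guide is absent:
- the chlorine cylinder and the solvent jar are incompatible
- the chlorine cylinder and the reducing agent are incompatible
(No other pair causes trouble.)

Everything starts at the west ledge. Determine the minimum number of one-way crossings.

Counting alone: the guide can take at most 1 across per trip to the east ledge, so moving all 5 needs at least 5 loaded trips out, with a return between consecutive ones — at least 9 crossings.
The safety rule pushes this higher. Following every safe sequence of crossings, the most of the 5 that can be at the east ledge as the rope basket arrives there on crossing 9 is 4 — never all 5.
So no plan with fewer than 11 crossings exists, and this one achieves 11:
1. Guide goes to the east ledge with the chlorine cylinder.
2. Guide goes back to the west ledge alone.
3. Guide goes to the east ledge with the solvent jar.
4. Guide goes back to the west ledge with the chlorine cylinder.
5. Guide goes to the east ledge with the reducing agent.
6. Guide goes back to the west ledge alone.
7. Guide goes to the east ledge with the peroxide.
8. Guide goes back to the west ledge alone.
9. Guide goes to the east ledge with the base flask.
10. Guide goes back to the west ledge alone.
11. Guide goes to the east ledge with the chlorine cylinder.

11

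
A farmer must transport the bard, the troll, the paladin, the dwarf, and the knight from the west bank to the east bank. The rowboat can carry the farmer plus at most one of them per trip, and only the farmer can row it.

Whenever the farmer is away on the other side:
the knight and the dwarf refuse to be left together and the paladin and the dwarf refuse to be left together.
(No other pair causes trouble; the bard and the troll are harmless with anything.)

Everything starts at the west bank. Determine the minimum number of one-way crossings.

Counting alone: the farmer can take at most 1 across per trip to the east bank, so moving all 5 needs at least 5 loaded trips out, with a return between consecutive ones — at least 9 crossings.
The safety rule pushes this higher. Following every safe sequence of crossings, the most of the 5 that can be at the east bank as the rowboat arrives there on crossing 9 is 4 — never all 5.
So no plan with fewer than 11 crossings exists, and this one achieves 11:
1. Farmer goes to the east bank with the dwarf.
2. Farmer goes back to the west bank alone.
3. Farmer goes to the east bank with the bard.
4. Farmer goes back to the west bank alone.
5. Farmer goes to the east bank with the troll.
6. Farmer goes back to the west bank alone.
7. Farmer goes to the east bank with the paladin.
8. Farmer goes back to the west bank with the dwarf.
9. Farmer goes to the east bank with the knight.
10. Farmer goes back to the west bank alone.
11. Farmer goes to the east bank with the dwarf.

11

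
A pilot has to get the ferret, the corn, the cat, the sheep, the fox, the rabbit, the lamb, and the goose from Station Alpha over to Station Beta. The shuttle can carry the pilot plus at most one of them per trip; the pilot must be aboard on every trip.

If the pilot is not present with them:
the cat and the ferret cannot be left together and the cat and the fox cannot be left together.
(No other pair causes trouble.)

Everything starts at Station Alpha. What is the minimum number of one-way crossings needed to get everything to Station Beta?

Counting alone: the pilot can take at most 1 across per trip to Station Beta, so moving all 8 needs at least 8 loaded trips out, with a return between consecutive ones — at least 15 crossings.
The safety rule pushes this higher. Following every safe sequence of crossings, the most of the 8 that can be at Station Beta as the shuttle arrives there on crossing 15 is 7 — never all 8.
So no plan with fewer than 17 crossings exists, and this one achieves 17:
1. Pilot goes to Station Beta with the cat.
2. Pilot goes back to Station Alpha alone.
3. Pilot goes to Station Beta with the ferret.
4. Pilot goes back to Station Alpha with the cat.
5. Pilot goes to Station Beta with the fox.
6. Pilot goes back to Station Alpha alone.
7. Pilot goes to Station Beta with the corn.
8. Pilot goes back to Station Alpha alone.
9. Pilot goes to Station Beta with the sheep.
10. Pilot goes back to Station Alpha alone.
11. Pilot goes to Station Beta with the rabbit.
12. Pilot goes back to Station Alpha alone.
13. Pilot goes to Station Beta with the lamb.
14. Pilot goes back to Station Alpha alone.
15. Pilot goes to Station Beta with the goose.
16. Pilot goes back to Station Alpha alone.
17. Pilot goes to Station Beta with the cat.

17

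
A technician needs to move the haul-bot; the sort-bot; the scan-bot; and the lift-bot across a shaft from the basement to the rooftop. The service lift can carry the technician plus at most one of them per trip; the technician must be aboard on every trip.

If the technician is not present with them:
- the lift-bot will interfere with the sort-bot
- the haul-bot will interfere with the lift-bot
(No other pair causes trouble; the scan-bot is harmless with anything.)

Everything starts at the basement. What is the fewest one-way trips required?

9

Counting alone: the technician can take at most 1 across per trip to the rooftop, so moving all 4 needs at least 4 loaded trips out, with a return between consecutive ones — at least 7 crossings.
The safety rule pushes this higher. Following every safe sequence of crossings, the most of the 4 that can be at the rooftop as the service lift arrives there on crossing 7 is 3 — never all 4.
So no plan with fewer than 9 crossings exists, and this one achieves 9:
1. Technician goes to the rooftop with the lift-bot.  [the basement: the haul-bot, the scan-bot, the sort-bot | the rooftop: the lift-bot]
2. Technician goes back to the basement alone.  [the basement: the haul-bot, the scan-bot, the sort-bot | the rooftop: the lift-bot]
3. Technician goes to the rooftop with the haul-bot.  [the basement: the scan-bot, the sort-bot | the rooftop: the haul-bot, the lift-bot]
4. Technician goes back to the basement with the lift-bot.  [the basement: the lift-bot, the scan-bot, the sort-bot | the rooftop: the haul-bot]
5. Technician goes to the rooftop with the sort-bot.  [the basement: the lift-bot, the scan-bot | the rooftop: the haul-bot, the sort-bot]
6. Technician goes back to the basement alone.  [the basement: the lift-bot, the scan-bot | the rooftop: the haul-bot, the sort-bot]
7. Technician goes to the rooftop with the scan-bot.  [the basement: the lift-bot | the rooftop: the haul-bot, the scan-bot, the sort-bot]
8. Technician goes back to the basement alone.  [the basement: the lift-bot | the rooftop: the haul-bot, the scan-bot, the sort-bot]
9. Technician goes to the rooftop with the lift-bot.  [the basement: — | the rooftop: the haul-bot, the lift-bot, the scan-bot, the sort-bot]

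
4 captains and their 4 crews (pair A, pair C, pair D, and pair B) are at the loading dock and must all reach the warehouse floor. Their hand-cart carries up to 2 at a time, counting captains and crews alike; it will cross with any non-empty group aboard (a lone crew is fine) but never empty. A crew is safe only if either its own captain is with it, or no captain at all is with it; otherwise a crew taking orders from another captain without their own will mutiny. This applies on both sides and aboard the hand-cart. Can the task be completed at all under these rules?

Following every safe sequence of crossings from the start, the most of the 8 that can be at the warehouse floor as the hand-cart arrives there on crossings 1, 3, 5 is 2, 3, 4 respectively; the best ever achieved is 4 of 8.
From crossing 7 on, no configuration arises that was not already reachable earlier: only 44 distinct safe configurations (who is on which side, and where the hand-cart is) can ever be reached, none of them has everyone across, and every continuation just revisits them. So no valid plan exists.

No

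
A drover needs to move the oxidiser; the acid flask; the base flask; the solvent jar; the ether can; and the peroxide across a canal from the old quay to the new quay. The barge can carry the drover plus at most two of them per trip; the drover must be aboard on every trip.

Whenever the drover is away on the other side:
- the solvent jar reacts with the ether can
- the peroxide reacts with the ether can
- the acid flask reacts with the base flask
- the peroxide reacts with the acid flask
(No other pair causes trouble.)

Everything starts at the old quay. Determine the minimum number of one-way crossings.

7

Counting alone: the drover can take at most 2 across per trip to the new quay, so moving all 6 needs at least 3 loaded trips out, with a return between consecutive ones — at least 5 crossings.
The safety rule pushes this higher. Following every safe sequence of crossings, the most of the 6 that can be at the new quay as the barge arrives there on crossing 5 is 5 — never all 6.
So no plan with fewer than 7 crossings exists, and this one achieves 7:
1. Drover goes to the new quay with the acid flask and the ether can.
2. Drover goes back to the old quay alone.
3. Drover goes to the new quay with the base flask and the oxidiser.
4. Drover goes back to the old quay with the acid flask.
5. Drover goes to the new quay with the peroxide and the solvent jar.
6. Drover goes back to the old quay with the ether can.
7. Drover goes to the new quay with the acid flask and the ether can.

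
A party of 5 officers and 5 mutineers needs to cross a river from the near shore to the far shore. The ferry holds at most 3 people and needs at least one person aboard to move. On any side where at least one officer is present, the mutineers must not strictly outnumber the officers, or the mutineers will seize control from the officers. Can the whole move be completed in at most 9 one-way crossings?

No

Counting alone: each trip to the far shore takes at most 3 across and each return brings at least 1 back, so after t trips out (and t−1 returns) at most 3t − (t−1) of the 10 are across; that first reaches 10 at t = 5, so at least 9 crossings are needed.
The safety rule pushes this higher. Following every safe sequence of crossings, the most of the 10 that can be at the far shore as the ferry arrives there on crossing 9 is 9 — never all 10.
So the move cannot be finished within 9 crossings. (The shortest complete plan takes 11:)
1. 2 mutineers → the far shore.  (the near shore: 5O 3M; the far shore: 0O 2M)
2. 1 mutineer ← the near shore.  (the near shore: 5O 4M; the far shore: 0O 1M)
3. 3 mutineers → the far shore.  (the near shore: 5O 1M; the far shore: 0O 4M)
4. 1 mutineer ← the near shore.  (the near shore: 5O 2M; the far shore: 0O 3M)
5. 3 officers → the far shore.  (the near shore: 2O 2M; the far shore: 3O 3M)
6. 1 officer and 1 mutineer ← the near shore.  (the near shore: 3O 3M; the far shore: 2O 2M)
7. 3 officers → the far shore.  (the near shore: 0O 3M; the far shore: 5O 2M)
8. 1 mutineer ← the near shore.  (the near shore: 0O 4M; the far shore: 5O 1M)
9. 2 mutineers → the far shore.  (the near shore: 0O 2M; the far shore: 5O 3M)
10. 1 mutineer ← the near shore.  (the near shore: 0O 3M; the far shore: 5O 2M)
11. 3 mutineers → the far shore.  (the near shore: 0O 0M; the far shore: 5O 5M)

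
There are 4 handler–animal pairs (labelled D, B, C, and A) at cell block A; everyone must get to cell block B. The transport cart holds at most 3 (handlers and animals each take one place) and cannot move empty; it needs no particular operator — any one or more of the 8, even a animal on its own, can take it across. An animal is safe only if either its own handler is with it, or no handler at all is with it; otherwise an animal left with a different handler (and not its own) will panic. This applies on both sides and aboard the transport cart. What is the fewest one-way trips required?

Counting alone: each trip to cell block B takes at most 3 across and each return brings at least 1 back, so after t trips out (and t−1 returns) at most 3t − (t−1) of the 8 are across; that first reaches 8 at t = 4, so at least 7 crossings are needed.
The safety rule pushes this higher. Following every safe sequence of crossings, the most of the 8 that can be at cell block B as the transport cart arrives there on crossing 7 is 7 — never all 8.
So no plan with fewer than 9 crossings exists, and this one achieves 9:
1. animal D and handler D cross → cell block B.
2. handler D crosses ← cell block A.
3. animal B, handler B, and handler D cross → cell block B.
4. animal D and handler D cross ← cell block A.
5. handler A, handler C, and handler D cross → cell block B.
6. animal B crosses ← cell block A.
7. animal B and animal D cross → cell block B.
8. animal D crosses ← cell block A.
9. animal A, animal C, and animal D cross → cell block B.

9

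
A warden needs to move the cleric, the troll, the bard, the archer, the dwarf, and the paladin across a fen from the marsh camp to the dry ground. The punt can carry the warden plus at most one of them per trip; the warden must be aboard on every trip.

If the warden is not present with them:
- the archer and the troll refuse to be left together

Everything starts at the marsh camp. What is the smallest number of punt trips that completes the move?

Counting alone: the warden can take at most 1 across per trip to the dry ground, so moving all 6 needs at least 6 loaded trips out, with a return between consecutive ones — at least 11 crossings.
The plan below uses exactly 11 crossings, so it is optimal:
1. Warden goes to the dry ground with the troll.  [the marsh camp: the archer, the bard, the cleric, the dwarf, the paladin | the dry ground: the troll]
2. Warden goes back to the marsh camp alone.  [the marsh camp: the archer, the bard, the cleric, the dwarf, the paladin | the dry ground: the troll]
3. Warden goes to the dry ground with the cleric.  [the marsh camp: the archer, the bard, the dwarf, the paladin | the dry ground: the cleric, the troll]
4. Warden goes back to the marsh camp alone.  [the marsh camp: the archer, the bard, the dwarf, the paladin | the dry ground: the cleric, the troll]
5. Warden goes to the dry ground with the bard.  [the marsh camp: the archer, the dwarf, the paladin | the dry ground: the bard, the cleric, the troll]
6. Warden goes back to the marsh camp alone.  [the marsh camp: the archer, the dwarf, the paladin | the dry ground: the bard, the cleric, the troll]
7. Warden goes to the dry ground with the dwarf.  [the marsh camp: the archer, the paladin | the dry ground: the bard, the cleric, the dwarf, the troll]
8. Warden goes back to the marsh camp alone.  [the marsh camp: the archer, the paladin | the dry ground: the bard, the cleric, the dwarf, the troll]
9. Warden goes to the dry ground with the paladin.  [the marsh camp: the archer | the dry ground: the bard, the cleric, the dwarf, the paladin, the troll]
10. Warden goes back to the marsh camp alone.  [the marsh camp: the archer | the dry ground: the bard, the cleric, the dwarf, the paladin, the troll]
11. Warden goes to the dry ground with the archer.  [the marsh camp: — | the dry ground: the archer, the bard, the cleric, the dwarf, the paladin, the troll]

11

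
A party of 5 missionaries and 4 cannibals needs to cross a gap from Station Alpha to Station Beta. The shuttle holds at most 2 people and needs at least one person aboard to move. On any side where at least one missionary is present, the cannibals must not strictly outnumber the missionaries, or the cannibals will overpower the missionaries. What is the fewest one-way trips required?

15

Counting alone: each trip to Station Beta takes at most 2 across and each return brings at least 1 back, so after t trips out (and t−1 returns) at most 2t − (t−1) of the 9 are across; that first reaches 9 at t = 8, so at least 15 crossings are needed.
The plan below uses exactly 15 crossings, so it is optimal:
1. 2 cannibals → Station Beta.  (Station Alpha: 5M 2C; Station Beta: 0M 2C)
2. 1 cannibal ← Station Alpha.  (Station Alpha: 5M 3C; Station Beta: 0M 1C)
3. 2 cannibals → Station Beta.  (Station Alpha: 5M 1C; Station Beta: 0M 3C)
4. 1 cannibal ← Station Alpha.  (Station Alpha: 5M 2C; Station Beta: 0M 2C)
5. 2 missionaries → Station Beta.  (Station Alpha: 3M 2C; Station Beta: 2M 2C)
6. 1 cannibal ← Station Alpha.  (Station Alpha: 3M 3C; Station Beta: 2M 1C)
7. 1 missionary and 1 cannibal → Station Beta.  (Station Alpha: 2M 2C; Station Beta: 3M 2C)
8. 1 missionary ← Station Alpha.  (Station Alpha: 3M 2C; Station Beta: 2M 2C)
9. 1 missionary and 1 cannibal → Station Beta.  (Station Alpha: 2M 1C; Station Beta: 3M 3C)
10. 1 cannibal ← Station Alpha.  (Station Alpha: 2M 2C; Station Beta: 3M 2C)
11. 1 missionary and 1 cannibal → Station Beta.  (Station Alpha: 1M 1C; Station Beta: 4M 3C)
12. 1 missionary ← Station Alpha.  (Station Alpha: 2M 1C; Station Beta: 3M 3C)
13. 1 missionary and 1 cannibal → Station Beta.  (Station Alpha: 1M 0C; Station Beta: 4M 4C)
14. 1 cannibal ← Station Alpha.  (Station Alpha: 1M 1C; Station Beta: 4M 3C)
15. 1 missionary and 1 cannibal → Station Beta.  (Station Alpha: 0M 0C; Station Beta: 5M 4C)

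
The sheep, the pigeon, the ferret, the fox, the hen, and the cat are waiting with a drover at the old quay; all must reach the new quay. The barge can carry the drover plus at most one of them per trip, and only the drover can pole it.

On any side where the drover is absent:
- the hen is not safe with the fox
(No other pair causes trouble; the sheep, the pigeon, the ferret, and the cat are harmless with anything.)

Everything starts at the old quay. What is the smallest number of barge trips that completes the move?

Counting alone: the drover can take at most 1 across per trip to the new quay, so moving all 6 needs at least 6 loaded trips out, with a return between consecutive ones — at least 11 crossings.
The plan below uses exactly 11 crossings, so it is optimal:
1. Drover goes to the new quay with the fox.  [the old quay: the cat, the ferret, the hen, the pigeon, the sheep | the new quay: the fox]
2. Drover goes back to the old quay alone.  [the old quay: the cat, the ferret, the hen, the pigeon, the sheep | the new quay: the fox]
3. Drover goes to the new quay with the sheep.  [the old quay: the cat, the ferret, the hen, the pigeon | the new quay: the fox, the sheep]
4. Drover goes back to the old quay alone.  [the old quay: the cat, the ferret, the hen, the pigeon | the new quay: the fox, the sheep]
5. Drover goes to the new quay with the pigeon.  [the old quay: the cat, the ferret, the hen | the new quay: the fox, the pigeon, the sheep]
6. Drover goes back to the old quay alone.  [the old quay: the cat, the ferret, the hen | the new quay: the fox, the pigeon, the sheep]
7. Drover goes to the new quay with the ferret.  [the old quay: the cat, the hen | the new quay: the ferret, the fox, the pigeon, the sheep]
8. Drover goes back to the old quay alone.  [the old quay: the cat, the hen | the new quay: the ferret, the fox, the pigeon, the sheep]
9. Drover goes to the new quay with the cat.  [the old quay: the hen | the new quay: the cat, the ferret, the fox, the pigeon, the sheep]
10. Drover goes back to the old quay alone.  [the old quay: the hen | the new quay: the cat, the ferret, the fox, the pigeon, the sheep]
11. Drover goes to the new quay with the hen.  [the old quay: — | the new quay: the cat, the ferret, the fox, the hen, the pigeon, the sheep]

11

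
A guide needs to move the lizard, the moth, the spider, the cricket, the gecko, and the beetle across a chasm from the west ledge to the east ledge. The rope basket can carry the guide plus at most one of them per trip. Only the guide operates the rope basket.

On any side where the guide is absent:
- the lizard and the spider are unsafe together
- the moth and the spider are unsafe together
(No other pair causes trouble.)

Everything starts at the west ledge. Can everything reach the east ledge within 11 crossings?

Counting alone: the guide can take at most 1 across per trip to the east ledge, so moving all 6 needs at least 6 loaded trips out, with a return between consecutive ones — at least 11 crossings.
The safety rule pushes this higher. Following every safe sequence of crossings, the most of the 6 that can be at the east ledge as the rope basket arrives there on crossing 11 is 5 — never all 6.
So the move cannot be finished within 11 crossings. (The shortest complete plan takes 13:)
1. Guide goes to the east ledge with the spider.  [the west ledge: the beetle, the cricket, the gecko, the lizard, the moth | the east ledge: the spider]
2. Guide goes back to the west ledge alone.  [the west ledge: the beetle, the cricket, the gecko, the lizard, the moth | the east ledge: the spider]
3. Guide goes to the east ledge with the lizard.  [the west ledge: the beetle, the cricket, the gecko, the moth | the east ledge: the lizard, the spider]
4. Guide goes back to the west ledge with the spider.  [the west ledge: the beetle, the cricket, the gecko, the moth, the spider | the east ledge: the lizard]
5. Guide goes to the east ledge with the moth.  [the west ledge: the beetle, the cricket, the gecko, the spider | the east ledge: the lizard, the moth]
6. Guide goes back to the west ledge alone.  [the west ledge: the beetle, the cricket, the gecko, the spider | the east ledge: the lizard, the moth]
7. Guide goes to the east ledge with the cricket.  [the west ledge: the beetle, the gecko, the spider | the east ledge: the cricket, the lizard, the moth]
8. Guide goes back to the west ledge alone.  [the west ledge: the beetle, the gecko, the spider | the east ledge: the cricket, the lizard, the moth]
9. Guide goes to the east ledge with the gecko.  [the west ledge: the beetle, the spider | the east ledge: the cricket, the gecko, the lizard, the moth]
10. Guide goes back to the west ledge alone.  [the west ledge: the beetle, the spider | the east ledge: the cricket, the gecko, the lizard, the moth]
11. Guide goes to the east ledge with the beetle.  [the west ledge: the spider | the east ledge: the beetle, the cricket, the gecko, the lizard, the moth]
12. Guide goes back to the west ledge alone.  [the west ledge: the spider | the east ledge: the beetle, the cricket, the gecko, the lizard, the moth]
13. Guide goes to the east ledge with the spider.  [the west ledge: — | the east ledge: the beetle, the cricket, the gecko, the lizard, the moth, the spider]

No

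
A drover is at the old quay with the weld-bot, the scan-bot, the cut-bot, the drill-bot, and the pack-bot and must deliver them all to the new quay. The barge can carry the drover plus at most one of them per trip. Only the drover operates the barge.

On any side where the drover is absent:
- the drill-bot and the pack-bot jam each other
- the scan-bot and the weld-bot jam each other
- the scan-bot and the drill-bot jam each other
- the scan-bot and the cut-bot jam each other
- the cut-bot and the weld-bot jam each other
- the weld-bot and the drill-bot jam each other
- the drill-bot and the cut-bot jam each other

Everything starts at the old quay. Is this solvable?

No

Whatever the first load, the items left behind include a forbidden pair without the drover. No opening move is safe, so no plan exists.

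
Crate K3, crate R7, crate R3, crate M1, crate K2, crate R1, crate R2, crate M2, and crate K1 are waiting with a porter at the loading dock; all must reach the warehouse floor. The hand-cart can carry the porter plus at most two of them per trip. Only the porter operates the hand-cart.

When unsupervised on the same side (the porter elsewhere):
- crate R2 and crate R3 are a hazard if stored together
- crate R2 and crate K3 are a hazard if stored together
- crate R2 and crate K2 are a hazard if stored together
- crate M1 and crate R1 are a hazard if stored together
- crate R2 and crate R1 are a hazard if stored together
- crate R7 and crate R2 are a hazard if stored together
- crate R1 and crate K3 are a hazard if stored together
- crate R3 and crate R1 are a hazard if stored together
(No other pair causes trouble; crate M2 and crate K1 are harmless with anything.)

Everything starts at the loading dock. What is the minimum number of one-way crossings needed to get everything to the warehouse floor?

15

Counting alone: the porter can take at most 2 across per trip to the warehouse floor, so moving all 9 needs at least 5 loaded trips out, with a return between consecutive ones — at least 9 crossings.
The safety rule pushes this higher. Following every safe sequence of crossings, the most of the 9 that can be at the warehouse floor as the hand-cart arrives there on crossings 9, 11, 13 is 6, 7, 8 respectively — never all 9.
So no plan with fewer than 15 crossings exists, and this one achieves 15:
1. Porter goes to the warehouse floor with crate R1 and crate R2.
2. Porter goes back to the loading dock with crate R1.
3. Porter goes to the warehouse floor with crate R1 and crate R7.
4. Porter goes back to the loading dock with crate R2.
5. Porter goes to the warehouse floor with crate K2 and crate R2.
6. Porter goes back to the loading dock with crate R2.
7. Porter goes to the warehouse floor with crate K3 and crate R3.
8. Porter goes back to the loading dock with crate R1.
9. Porter goes to the warehouse floor with crate M1 and crate R1.
10. Porter goes back to the loading dock with crate R1.
11. Porter goes to the warehouse floor with crate M2 and crate R1.
12. Porter goes back to the loading dock with crate R1.
13. Porter goes to the warehouse floor with crate K1 and crate R1.
14. Porter goes back to the loading dock with crate R1.
15. Porter goes to the warehouse floor with crate R1 and crate R2.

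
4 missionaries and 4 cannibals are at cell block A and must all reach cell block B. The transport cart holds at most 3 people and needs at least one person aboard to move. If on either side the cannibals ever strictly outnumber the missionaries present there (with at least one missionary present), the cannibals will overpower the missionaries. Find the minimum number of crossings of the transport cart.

Counting alone: each trip to cell block B takes at most 3 across and each return brings at least 1 back, so after t trips out (and t−1 returns) at most 3t − (t−1) of the 8 are across; that first reaches 8 at t = 4, so at least 7 crossings are needed.
The safety rule pushes this higher. Following every safe sequence of crossings, the most of the 8 that can be at cell block B as the transport cart arrives there on crossing 7 is 7 — never all 8.
So no plan with fewer than 9 crossings exists, and this one achieves 9:
1. 2 cannibals → cell block B.  (cell block A: 4M 2C; cell block B: 0M 2C)
2. 1 cannibal ← cell block A.  (cell block A: 4M 3C; cell block B: 0M 1C)
3. 3 cannibals → cell block B.  (cell block A: 4M 0C; cell block B: 0M 4C)
4. 1 cannibal ← cell block A.  (cell block A: 4M 1C; cell block B: 0M 3C)
5. 3 missionaries → cell block B.  (cell block A: 1M 1C; cell block B: 3M 3C)
6. 1 missionary and 1 cannibal ← cell block A.  (cell block A: 2M 2C; cell block B: 2M 2C)
7. 2 missionaries → cell block B.  (cell block A: 0M 2C; cell block B: 4M 2C)
8. 1 cannibal ← cell block A.  (cell block A: 0M 3C; cell block B: 4M 1C)
9. 3 cannibals → cell block B.  (cell block A: 0M 0C; cell block B: 4M 4C)

9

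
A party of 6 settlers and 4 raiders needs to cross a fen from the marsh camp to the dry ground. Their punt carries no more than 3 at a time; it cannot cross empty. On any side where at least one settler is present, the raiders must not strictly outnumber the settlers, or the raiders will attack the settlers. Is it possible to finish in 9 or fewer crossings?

Yes — this plan uses 9 crossings (≤ 9):
1. 2 raiders → the dry ground.  (the marsh camp: 6S 2R; the dry ground: 0S 2R)
2. 1 raider ← the marsh camp.  (the marsh camp: 6S 3R; the dry ground: 0S 1R)
3. 3 raiders → the dry ground.  (the marsh camp: 6S 0R; the dry ground: 0S 4R)
4. 1 raider ← the marsh camp.  (the marsh camp: 6S 1R; the dry ground: 0S 3R)
5. 3 settlers → the dry ground.  (the marsh camp: 3S 1R; the dry ground: 3S 3R)
6. 1 raider ← the marsh camp.  (the marsh camp: 3S 2R; the dry ground: 3S 2R)
7. 1 settler and 2 raiders → the dry ground.  (the marsh camp: 2S 0R; the dry ground: 4S 4R)
8. 1 raider ← the marsh camp.  (the marsh camp: 2S 1R; the dry ground: 4S 3R)
9. 2 settlers and 1 raider → the dry ground.  (the marsh camp: 0S 0R; the dry ground: 6S 4R)

Yes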